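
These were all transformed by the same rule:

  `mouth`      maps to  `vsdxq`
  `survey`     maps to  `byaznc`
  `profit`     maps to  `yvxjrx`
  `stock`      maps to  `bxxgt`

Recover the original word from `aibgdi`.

rescue

A repeating key of period 2 is used — shifts +9, +4 over and over.
Reversing it on aibgdi: a−9=r, i−4=e, b−9=s, g−4=c, d−9=u, i−4=e.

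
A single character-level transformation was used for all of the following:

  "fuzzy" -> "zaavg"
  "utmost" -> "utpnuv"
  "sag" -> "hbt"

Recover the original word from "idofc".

bench

The output letters match the input read backwards, each shifted +1: fuzzy reversed is yzzuf. Read the word backwards and shift each letter +1.
Reversing it on idofc: shift back: i−1=h, d−1=c, o−1=n, f−1=e, c−1=b → hcneb; then reverse → bench.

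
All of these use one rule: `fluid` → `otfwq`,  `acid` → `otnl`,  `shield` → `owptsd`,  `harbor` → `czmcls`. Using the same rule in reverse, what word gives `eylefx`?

The output letters match the input read backwards, each shifted +11: fluid reversed is diulf. Two steps: reverse the string, then apply a Caesar shift of +11.
Reversing it on eylefx: shift back: e−11=t, y−11=n, l−11=a, e−11=t, f−11=u, x−11=m → tnatum; then reverse → mutant.

mutant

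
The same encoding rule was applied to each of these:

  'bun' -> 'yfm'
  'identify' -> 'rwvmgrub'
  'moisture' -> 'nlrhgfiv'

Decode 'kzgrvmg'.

Each pair mirrors across the alphabet (b↔y, u↔f, n↔m): positions sum to 25. This is the alphabet-reversal cipher (Atbash): a becomes z, b becomes y, etc.
Decoding kzgrvmg: k↔p, z↔a, g↔t, r↔i, v↔e, m↔n, g↔t.

patient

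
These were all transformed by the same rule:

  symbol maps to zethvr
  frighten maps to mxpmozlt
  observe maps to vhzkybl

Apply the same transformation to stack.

zzhir

It's a Vigenère-style cipher with numeric key [7,6]: position i shifts by key[i mod 2].
On stack: s+7=z, t+6=z, a+7=h, c+6=i, k+7=r.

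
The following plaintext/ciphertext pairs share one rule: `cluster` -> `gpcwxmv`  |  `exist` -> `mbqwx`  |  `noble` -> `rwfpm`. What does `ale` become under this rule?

The shift depends on letter class: consonant c→g is +4, but vowel u→c is +8. Two shifts are in play — +8 for a/e/i/o/u, +4 for every other letter.
Applying it to ale: a(vowel)+8=i, l(cons)+4=p, e(vowel)+8=m.

ipm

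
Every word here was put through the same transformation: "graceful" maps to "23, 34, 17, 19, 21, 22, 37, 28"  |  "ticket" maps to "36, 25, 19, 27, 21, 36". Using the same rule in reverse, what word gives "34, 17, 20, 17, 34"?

radar

g is letter #7 and maps to 23: an offset of 16. The number is (letter's place in the alphabet, a=1) + 16.
Undoing it on 34, 17, 20, 17, 34: 34→(34−16)÷1=18=r, 17→(17−16)÷1=1=a, 20→(20−16)÷1=4=d, 17→(17−16)÷1=1=a, 34→(34−16)÷1=18=r.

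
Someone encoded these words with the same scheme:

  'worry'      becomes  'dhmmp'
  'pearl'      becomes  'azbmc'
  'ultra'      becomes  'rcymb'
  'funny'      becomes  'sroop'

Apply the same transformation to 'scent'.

w(22)→d(3) and o(14)→h(7) fit y≡19x+1 (mod 26); the inverse of 19 mod 26 is 11. Each letter's alphabet position (a=0..z=25) is mapped through 19·x+1 mod 26 — an affine cipher.
On scent: s(18)→19·18+1≡5=f; c(2)→19·2+1≡13=n; e(4)→19·4+1≡25=z; n(13)→19·13+1≡14=o; t(19)→19·19+1≡24=y (all mod 26).

fnzoy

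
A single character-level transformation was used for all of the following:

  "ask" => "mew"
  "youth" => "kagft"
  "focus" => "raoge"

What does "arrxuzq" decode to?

offline

Compare letters: a→m is +12, s→e is +12, k→w is +12 — a constant shift. Every letter moves 12 places later in the alphabet, wrapping around z→a.
Undoing it on arrxuzq: a−12=o, r−12=f, r−12=f, x−12=l, u−12=i, z−12=n, q−12=e.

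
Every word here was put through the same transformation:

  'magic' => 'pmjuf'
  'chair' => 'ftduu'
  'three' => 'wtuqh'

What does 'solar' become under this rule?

vaomu

Shifts by position in magic: pos 0: m→p (+3), pos 1: a→m (+12), pos 2: g→j (+3), pos 3: i→u (+12) — repeating every 2. The shifts repeat in a cycle of length 2: positions 0,1,… shift by +3, +12, then the pattern repeats.
Applying it to solar: s+3=v, o+12=a, l+3=o, a+12=m, r+3=u.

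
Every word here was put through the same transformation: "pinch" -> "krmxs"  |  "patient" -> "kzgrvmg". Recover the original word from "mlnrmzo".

nominal

Each pair mirrors across the alphabet (p↔k, i↔r, n↔m): positions sum to 25. Each letter is replaced by its mirror in the alphabet: a↔z, b↔y, c↔x, and so on (the Atbash cipher).
Decoding mlnrmzo: m↔n, l↔o, n↔m, r↔i, m↔n, z↔a, o↔l.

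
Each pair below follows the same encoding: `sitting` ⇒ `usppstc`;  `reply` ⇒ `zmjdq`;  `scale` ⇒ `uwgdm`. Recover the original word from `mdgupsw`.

s(18)→u(20) and i(8)→s(18) fit y≡21x+6 (mod 26); the inverse of 21 mod 26 is 5. This is an affine cipher: with a=0,…,z=25, each position x becomes (21x+6) mod 26.
Reversing it on mdgupsw: m(12)→5·(12−6)≡4=e; d(3)→5·(3−6)≡11=l; g(6)→5·(6−6)≡0=a; u(20)→5·(20−6)≡18=s; p(15)→5·(15−6)≡19=t; s(18)→5·(18−6)≡8=i; w(22)→5·(22−6)≡2=c (all mod 26).

elastic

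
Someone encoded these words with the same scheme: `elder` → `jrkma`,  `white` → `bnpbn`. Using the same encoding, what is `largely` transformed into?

In elder: e→j is +5, l→r is +6, d→k is +7, e→m is +8 — the shift increases by 1 each position. The shift increases by 1 at each position, starting from +5: 5, 6, 7, ….
For largely: l+5=q, a+6=g, r+7=y, g+8=o, e+9=n, l+10=v, y+11=j.

qgyonvj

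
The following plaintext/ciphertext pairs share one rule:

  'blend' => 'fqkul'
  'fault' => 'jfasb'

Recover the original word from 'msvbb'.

input

In blend: b→f is +4, l→q is +5, e→k is +6, n→u is +7 — the shift increases by 1 each position. The shift increases by 1 at each position, starting from +4: 4, 5, 6, ….
Decoding msvbb: m−4=i, s−5=n, v−6=p, b−7=u, b−8=t.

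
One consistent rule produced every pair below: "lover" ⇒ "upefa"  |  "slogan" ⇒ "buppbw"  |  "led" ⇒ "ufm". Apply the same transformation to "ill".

juu

Two shifts are in play — +1 for a/e/i/o/u, +9 for every other letter.
Applying it to ill: i(vowel)+1=j, l(cons)+9=u, l(cons)+9=u.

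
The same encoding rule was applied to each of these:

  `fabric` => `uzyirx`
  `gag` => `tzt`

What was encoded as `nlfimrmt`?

Each pair mirrors across the alphabet (f↔u, a↔z, b↔y): positions sum to 25. Letters are reflected about the middle of the alphabet (position → 25−position): Atbash.
Reversing it on nlfimrmt: n↔m, l↔o, f↔u, i↔r, m↔n, r↔i, m↔n, t↔g.

mourning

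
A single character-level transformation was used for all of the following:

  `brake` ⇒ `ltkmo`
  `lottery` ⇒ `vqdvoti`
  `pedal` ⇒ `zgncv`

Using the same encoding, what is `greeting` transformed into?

Shifts by position in brake: pos 0: b→l (+10), pos 1: r→t (+2), pos 2: a→k (+10), pos 3: k→m (+2) — repeating every 2. A repeating key of period 2 is used — shifts +10, +2 over and over.
On greeting: g+10=q, r+2=t, e+10=o, e+2=g, t+10=d, i+2=k, n+10=x, g+2=i.

qtogdkxi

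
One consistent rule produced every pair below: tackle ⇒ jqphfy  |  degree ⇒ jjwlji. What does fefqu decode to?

plaza

The word is reversed, then every letter is shifted forward by 5.
Reversing it on fefqu: shift back: f−5=a, e−5=z, f−5=a, q−5=l, u−5=p → azalp; then reverse → plaza.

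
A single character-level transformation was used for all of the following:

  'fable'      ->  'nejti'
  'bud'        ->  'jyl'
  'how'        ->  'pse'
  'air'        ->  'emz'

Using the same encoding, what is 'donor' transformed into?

Vowels shift forward by 4 and consonants shift forward by 8.
For donor: d(cons)+8=l, o(vowel)+4=s, n(cons)+8=v, o(vowel)+4=s, r(cons)+8=z.

lsvsz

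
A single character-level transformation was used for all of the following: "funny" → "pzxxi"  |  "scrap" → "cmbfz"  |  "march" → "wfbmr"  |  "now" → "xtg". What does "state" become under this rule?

cdfdj

The shift depends on letter class: consonant f→p is +10, but vowel u→z is +5. Vowels shift forward by 5 and consonants shift forward by 10.
For state: s(cons)+10=c, t(cons)+10=d, a(vowel)+5=f, t(cons)+10=d, e(vowel)+5=j.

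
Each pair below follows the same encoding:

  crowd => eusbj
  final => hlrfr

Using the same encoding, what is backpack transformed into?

In crowd: c→e is +2, r→u is +3, o→s is +4, w→b is +5 — the shift increases by 1 each position. Letter i (0-indexed) is shifted by i+2, so successive shifts are 2, 3, 4, ….
For backpack: b+2=d, a+3=d, c+4=g, k+5=p, p+6=v, a+7=h, c+8=k, k+9=t.

ddgpvhkt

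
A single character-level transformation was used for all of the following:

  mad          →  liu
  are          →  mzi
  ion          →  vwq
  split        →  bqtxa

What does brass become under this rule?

aaizj

The output letters match the input read backwards, each shifted +8: mad reversed is dam. Two steps: reverse the string, then apply a Caesar shift of +8.
Applying it to brass: reverse → ssarb; then shift: s+8=a, s+8=a, a+8=i, r+8=z, b+8=j.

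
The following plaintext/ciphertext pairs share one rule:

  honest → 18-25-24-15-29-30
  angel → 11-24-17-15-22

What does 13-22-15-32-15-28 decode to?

h is letter #8 and maps to 18: an offset of 10. The number is (letter's place in the alphabet, a=1) + 10.
Decoding 13-22-15-32-15-28: 13→(13−10)÷1=3=c, 22→(22−10)÷1=12=l, 15→(15−10)÷1=5=e, 32→(32−10)÷1=22=v, 15→(15−10)÷1=5=e, 28→(28−10)÷1=18=r.

clever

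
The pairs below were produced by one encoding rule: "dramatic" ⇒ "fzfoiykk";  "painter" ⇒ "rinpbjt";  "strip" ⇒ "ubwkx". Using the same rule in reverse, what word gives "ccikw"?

Shifts by position in dramatic: pos 0: d→f (+2), pos 1: r→z (+8), pos 2: a→f (+5), pos 3: m→o (+2), pos 4: a→i (+8), pos 5: t→y (+5) — repeating every 3. A repeating key of period 3 is used — shifts +2, +8, +5 over and over.
Undoing it on ccikw: c−2=a, c−8=u, i−5=d, k−2=i, w−8=o.

audio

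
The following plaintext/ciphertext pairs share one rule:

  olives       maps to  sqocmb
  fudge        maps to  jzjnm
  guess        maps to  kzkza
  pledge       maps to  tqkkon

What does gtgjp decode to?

coach

In olives: o→s is +4, l→q is +5, i→o is +6, v→c is +7 — the shift increases by 1 each position. Letter i (0-indexed) is shifted by i+4, so successive shifts are 4, 5, 6, ….
Undoing it on gtgjp: g−4=c, t−5=o, g−6=a, j−7=c, p−8=h.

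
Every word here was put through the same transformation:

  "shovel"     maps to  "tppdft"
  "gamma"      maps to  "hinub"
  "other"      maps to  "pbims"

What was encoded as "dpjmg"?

Shifts by position in shovel: pos 0: s→t (+1), pos 1: h→p (+8), pos 2: o→p (+1), pos 3: v→d (+8) — repeating every 2. It's a Vigenère-style cipher with numeric key [1,8]: position i shifts by key[i mod 2].
Decoding dpjmg: d−1=c, p−8=h, j−1=i, m−8=e, g−1=f.

chief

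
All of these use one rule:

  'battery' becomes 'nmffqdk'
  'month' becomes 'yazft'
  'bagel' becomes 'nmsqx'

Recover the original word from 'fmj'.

tax

Compare letters: b→n is +12, a→m is +12, t→f is +12 — a constant shift. Every letter moves 12 places later in the alphabet, wrapping around z→a.
Decoding fmj: f−12=t, m−12=a, j−12=x.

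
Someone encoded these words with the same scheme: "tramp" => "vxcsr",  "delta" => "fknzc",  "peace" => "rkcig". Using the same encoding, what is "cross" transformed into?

The shifts repeat in a cycle of length 2: positions 0,1,… shift by +2, +6, then the pattern repeats.
For cross: c+2=e, r+6=x, o+2=q, s+6=y, s+2=u.

exqyu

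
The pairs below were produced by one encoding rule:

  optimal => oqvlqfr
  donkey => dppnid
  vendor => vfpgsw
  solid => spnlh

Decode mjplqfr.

minimal

In optimal: o→o is +0, p→q is +1, t→v is +2, i→l is +3 — the shift increases by 1 each position. The shift increases by 1 at each position, starting from +0: 0, 1, 2, ….
Undoing it on mjplqfr: m−0=m, j−1=i, p−2=n, l−3=i, q−4=m, f−5=a, r−6=l.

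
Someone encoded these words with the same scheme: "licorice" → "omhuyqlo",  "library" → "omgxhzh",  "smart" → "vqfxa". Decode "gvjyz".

In licorice: l→o is +3, i→m is +4, c→h is +5, o→u is +6 — the shift increases by 1 each position. Letter i (0-indexed) is shifted by i+3, so successive shifts are 3, 4, 5, ….
Undoing it on gvjyz: g−3=d, v−4=r, j−5=e, y−6=s, z−7=s.

dress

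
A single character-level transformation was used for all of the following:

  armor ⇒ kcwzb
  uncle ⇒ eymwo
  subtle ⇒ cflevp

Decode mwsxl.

climb

Shifts by position in armor: pos 0: a→k (+10), pos 1: r→c (+11), pos 2: m→w (+10), pos 3: o→z (+11) — repeating every 2. A repeating key of period 2 is used — shifts +10, +11 over and over.
Decoding mwsxl: m−10=c, w−11=l, s−10=i, x−11=m, l−10=b.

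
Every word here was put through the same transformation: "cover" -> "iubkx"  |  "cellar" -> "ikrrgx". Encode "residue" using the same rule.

xkyojak

Compare letters: c→i is +6, o→u is +6, v→b is +6 — a constant shift. This is a Caesar cipher with shift 6.
On residue: r+6=x, e+6=k, s+6=y, i+6=o, d+6=j, u+6=a, e+6=k.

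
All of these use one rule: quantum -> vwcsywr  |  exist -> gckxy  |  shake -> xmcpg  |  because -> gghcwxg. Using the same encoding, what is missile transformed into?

rkxxkqg

Two shifts are in play — +2 for a/e/i/o/u, +5 for every other letter.
On missile: m(cons)+5=r, i(vowel)+2=k, s(cons)+5=x, s(cons)+5=x, i(vowel)+2=k, l(cons)+5=q, e(vowel)+2=g.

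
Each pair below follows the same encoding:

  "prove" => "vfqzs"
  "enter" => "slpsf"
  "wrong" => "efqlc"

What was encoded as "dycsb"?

p(15)→v(21) and r(17)→f(5) fit y≡5x+24 (mod 26); the inverse of 5 mod 26 is 21. Each letter's alphabet position (a=0..z=25) is mapped through 5·x+24 mod 26 — an affine cipher.
Undoing it on dycsb: d(3)→21·(3−24)≡1=b; y(24)→21·(24−24)≡0=a; c(2)→21·(2−24)≡6=g; s(18)→21·(18−24)≡4=e; b(1)→21·(1−24)≡11=l (all mod 26).

bagel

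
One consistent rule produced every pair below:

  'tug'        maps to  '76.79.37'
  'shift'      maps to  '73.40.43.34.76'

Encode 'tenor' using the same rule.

With a=1..z=26, the number is 3·pos + 16.
On tenor: t=20→76, e=5→31, n=14→58, o=15→61, r=18→70.

76.31.58.61.70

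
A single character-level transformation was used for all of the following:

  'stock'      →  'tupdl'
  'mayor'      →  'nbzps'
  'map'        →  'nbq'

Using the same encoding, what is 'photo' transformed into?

qipup

Compare letters: s→t is +1, t→u is +1, o→p is +1 — a constant shift. This is a Caesar cipher with shift 1.
Applying it to photo: p+1=q, h+1=i, o+1=p, t+1=u, o+1=p.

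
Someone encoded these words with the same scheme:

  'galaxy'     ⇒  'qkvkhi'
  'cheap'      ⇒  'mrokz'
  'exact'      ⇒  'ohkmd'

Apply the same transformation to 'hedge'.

ronqo

Compare letters: g→q is +10, a→k is +10, l→v is +10 — a constant shift. It's a constant shift of +10 (ROT10).
For hedge: h+10=r, e+10=o, d+10=n, g+10=q, e+10=o.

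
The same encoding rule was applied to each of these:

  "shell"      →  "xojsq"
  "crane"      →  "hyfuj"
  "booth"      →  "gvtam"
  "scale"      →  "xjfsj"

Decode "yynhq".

Shifts by position in shell: pos 0: s→x (+5), pos 1: h→o (+7), pos 2: e→j (+5), pos 3: l→s (+7) — repeating every 2. It's a Vigenère-style cipher with numeric key [5,7]: position i shifts by key[i mod 2].
Reversing it on yynhq: y−5=t, y−7=r, n−5=i, h−7=a, q−5=l.

trial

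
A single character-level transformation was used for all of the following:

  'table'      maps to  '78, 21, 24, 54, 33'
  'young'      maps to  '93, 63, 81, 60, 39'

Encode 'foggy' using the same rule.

36, 63, 39, 39, 93

t(#20)→78 and a(#1)→21: differences scale by 3, so n = 3·pos + 18. With a=1..z=26, the number is 3·pos + 18.
Applying it to foggy: f=6→36, o=15→63, g=7→39, g=7→39, y=25→93.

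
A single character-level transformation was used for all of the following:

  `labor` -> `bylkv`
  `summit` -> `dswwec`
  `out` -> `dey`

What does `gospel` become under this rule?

The output letters match the input read backwards, each shifted +10: labor reversed is robal. The word is reversed, then every letter is shifted forward by 10.
On gospel: reverse → lepsog; then shift: l+10=v, e+10=o, p+10=z, s+10=c, o+10=y, g+10=q.

vozcyq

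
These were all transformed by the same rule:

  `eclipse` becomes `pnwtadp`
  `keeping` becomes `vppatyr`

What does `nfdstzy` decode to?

Compare letters: e→p is +11, c→n is +11, l→w is +11 — a constant shift. Each letter is shifted forward by 11 in the alphabet (a Caesar shift of +11).
Decoding nfdstzy: n−11=c, f−11=u, d−11=s, s−11=h, t−11=i, z−11=o, y−11=n.

cushion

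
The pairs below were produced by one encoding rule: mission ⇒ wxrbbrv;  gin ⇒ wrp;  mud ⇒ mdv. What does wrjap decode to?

The output letters match the input read backwards, each shifted +9: mission reversed is noissim. The word is reversed, then every letter is shifted forward by 9.
Reversing it on wrjap: shift back: w−9=n, r−9=i, j−9=a, a−9=r, p−9=g → niarg; then reverse → grain.

grain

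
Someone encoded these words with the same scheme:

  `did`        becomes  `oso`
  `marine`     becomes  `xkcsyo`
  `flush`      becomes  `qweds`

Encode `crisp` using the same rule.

The rule splits by letter class: vowels +10, consonants +11.
On crisp: c(cons)+11=n, r(cons)+11=c, i(vowel)+10=s, s(cons)+11=d, p(cons)+11=a.

ncsda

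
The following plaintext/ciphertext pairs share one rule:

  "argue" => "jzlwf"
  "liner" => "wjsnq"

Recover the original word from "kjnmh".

The output letters match the input read backwards, each shifted +5: argue reversed is eugra. The word is reversed, then every letter is shifted forward by 5.
Reversing it on kjnmh: shift back: k−5=f, j−5=e, n−5=i, m−5=h, h−5=c → feihc; then reverse → chief.

chief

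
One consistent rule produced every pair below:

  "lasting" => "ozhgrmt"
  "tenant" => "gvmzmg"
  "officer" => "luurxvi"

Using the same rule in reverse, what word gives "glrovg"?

Each pair mirrors across the alphabet (l↔o, a↔z, s↔h): positions sum to 25. This is the alphabet-reversal cipher (Atbash): a becomes z, b becomes y, etc.
Reversing it on glrovg: g↔t, l↔o, r↔i, o↔l, v↔e, g↔t.

toilet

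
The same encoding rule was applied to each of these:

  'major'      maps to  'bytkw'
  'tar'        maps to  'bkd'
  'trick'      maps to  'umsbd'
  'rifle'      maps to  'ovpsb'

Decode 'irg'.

The output letters match the input read backwards, each shifted +10: major reversed is rojam. Read the word backwards and shift each letter +10.
Decoding irg: shift back: i−10=y, r−10=h, g−10=w → yhw; then reverse → why.

why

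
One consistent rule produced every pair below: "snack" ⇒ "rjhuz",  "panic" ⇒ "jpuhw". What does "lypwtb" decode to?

umpire

The output letters match the input read backwards, each shifted +7: snack reversed is kcans. Read the word backwards and shift each letter +7.
Decoding lypwtb: shift back: l−7=e, y−7=r, p−7=i, w−7=p, t−7=m, b−7=u → eripmu; then reverse → umpire.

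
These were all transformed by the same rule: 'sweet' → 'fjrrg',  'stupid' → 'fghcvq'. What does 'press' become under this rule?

cerff

Compare letters: s→f is +13, w→j is +13, e→r is +13 — a constant shift. Each letter is shifted forward by 13 in the alphabet (a Caesar shift of +13).
Applying it to press: p+13=c, r+13=e, e+13=r, s+13=f, s+13=f.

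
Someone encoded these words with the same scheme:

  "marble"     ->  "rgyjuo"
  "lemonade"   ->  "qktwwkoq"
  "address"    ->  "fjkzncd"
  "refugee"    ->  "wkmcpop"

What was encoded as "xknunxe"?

The shift increases by 1 at each position, starting from +5: 5, 6, 7, ….
Decoding xknunxe: x−5=s, k−6=e, n−7=g, u−8=m, n−9=e, x−10=n, e−11=t.

segment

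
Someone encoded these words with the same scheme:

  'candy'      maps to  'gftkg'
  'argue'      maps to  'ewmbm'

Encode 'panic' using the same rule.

In candy: c→g is +4, a→f is +5, n→t is +6, d→k is +7 — the shift increases by 1 each position. Letter i (0-indexed) is shifted by i+4, so successive shifts are 4, 5, 6, ….
On panic: p+4=t, a+5=f, n+6=t, i+7=p, c+8=k.

tftpk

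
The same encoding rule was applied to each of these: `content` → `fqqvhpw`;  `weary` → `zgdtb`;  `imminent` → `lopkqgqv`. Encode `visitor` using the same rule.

ykvkwqu

The shifts repeat in a cycle of length 2: positions 0,1,… shift by +3, +2, then the pattern repeats.
For visitor: v+3=y, i+2=k, s+3=v, i+2=k, t+3=w, o+2=q, r+3=u.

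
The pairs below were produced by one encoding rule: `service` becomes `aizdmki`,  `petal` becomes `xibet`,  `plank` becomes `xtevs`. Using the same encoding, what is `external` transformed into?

The shift depends on letter class: consonant s→a is +8, but vowel e→i is +4. Vowels shift forward by 4 and consonants shift forward by 8.
On external: e(vowel)+4=i, x(cons)+8=f, t(cons)+8=b, e(vowel)+4=i, r(cons)+8=z, n(cons)+8=v, a(vowel)+4=e, l(cons)+8=t.

ifbizvet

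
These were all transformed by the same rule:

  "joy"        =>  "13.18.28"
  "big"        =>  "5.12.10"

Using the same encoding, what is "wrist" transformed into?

26.21.12.22.23

Letters become their 1-based position plus 3 (so a→4, b→5, …).
For wrist: w=23→26, r=18→21, i=9→12, s=19→22, t=20→23.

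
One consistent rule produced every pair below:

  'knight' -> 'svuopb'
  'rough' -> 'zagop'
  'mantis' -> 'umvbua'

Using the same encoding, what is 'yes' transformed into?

gqa

The shift depends on letter class: consonant k→s is +8, but vowel i→u is +12. Two shifts are in play — +12 for a/e/i/o/u, +8 for every other letter.
On yes: y(cons)+8=g, e(vowel)+12=q, s(cons)+8=a.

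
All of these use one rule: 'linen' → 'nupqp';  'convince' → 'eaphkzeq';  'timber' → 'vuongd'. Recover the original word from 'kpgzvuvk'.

The shifts repeat in a cycle of length 2: positions 0,1,… shift by +2, +12, then the pattern repeats.
Undoing it on kpgzvuvk: k−2=i, p−12=d, g−2=e, z−12=n, v−2=t, u−12=i, v−2=t, k−12=y.

identity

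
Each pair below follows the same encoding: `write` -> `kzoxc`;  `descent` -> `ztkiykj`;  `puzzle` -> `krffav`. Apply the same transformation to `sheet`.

The output letters match the input read backwards, each shifted +6: write reversed is etirw. Two steps: reverse the string, then apply a Caesar shift of +6.
On sheet: reverse → teehs; then shift: t+6=z, e+6=k, e+6=k, h+6=n, s+6=y.

zkkny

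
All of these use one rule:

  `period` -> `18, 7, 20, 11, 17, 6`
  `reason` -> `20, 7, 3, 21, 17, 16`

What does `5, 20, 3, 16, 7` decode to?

p is letter #16 and maps to 18: an offset of 2. Each letter is replaced by its alphabet position (a=1..z=26) + 2.
Reversing it on 5, 20, 3, 16, 7: 5→(5−2)÷1=3=c, 20→(20−2)÷1=18=r, 3→(3−2)÷1=1=a, 16→(16−2)÷1=14=n, 7→(7−2)÷1=5=e.

crane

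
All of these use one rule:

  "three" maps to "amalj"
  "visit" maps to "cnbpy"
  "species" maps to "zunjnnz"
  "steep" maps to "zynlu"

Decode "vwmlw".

A repeating key of period 3 is used — shifts +7, +5, +9 over and over.
Decoding vwmlw: v−7=o, w−5=r, m−9=d, l−7=e, w−5=r.

order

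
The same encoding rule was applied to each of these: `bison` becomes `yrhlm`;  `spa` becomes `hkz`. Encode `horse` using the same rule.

slihv

Each pair mirrors across the alphabet (b↔y, i↔r, s↔h): positions sum to 25. Each letter is replaced by its mirror in the alphabet: a↔z, b↔y, c↔x, and so on (the Atbash cipher).
On horse: h↔s, o↔l, r↔i, s↔h, e↔v.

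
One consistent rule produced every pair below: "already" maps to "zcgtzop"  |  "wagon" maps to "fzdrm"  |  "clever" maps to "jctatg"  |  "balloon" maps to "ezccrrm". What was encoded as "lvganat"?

This is an affine cipher: with a=0,…,z=25, each position x becomes (5x+25) mod 26.
Undoing it on lvganat: l(11)→21·(11−25)≡18=s; v(21)→21·(21−25)≡20=u; g(6)→21·(6−25)≡17=r; a(0)→21·(0−25)≡21=v; n(13)→21·(13−25)≡8=i; a(0)→21·(0−25)≡21=v; t(19)→21·(19−25)≡4=e (all mod 26).

survive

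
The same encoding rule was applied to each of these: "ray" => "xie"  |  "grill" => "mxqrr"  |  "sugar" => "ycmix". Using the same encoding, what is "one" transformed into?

wtm

The shift depends on letter class: consonant r→x is +6, but vowel a→i is +8. The rule splits by letter class: vowels +8, consonants +6.
Applying it to one: o(vowel)+8=w, n(cons)+6=t, e(vowel)+8=m.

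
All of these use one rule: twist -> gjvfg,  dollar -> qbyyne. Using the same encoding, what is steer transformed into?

fgrre

Compare letters: t→g is +13, w→j is +13, i→v is +13 — a constant shift. Each letter is shifted forward by 13 in the alphabet (a Caesar shift of +13).
On steer: s+13=f, t+13=g, e+13=r, e+13=r, r+13=e.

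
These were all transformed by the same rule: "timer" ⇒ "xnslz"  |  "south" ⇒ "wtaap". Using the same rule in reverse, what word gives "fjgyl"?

In timer: t→x is +4, i→n is +5, m→s is +6, e→l is +7 — the shift increases by 1 each position. Each letter shifts forward by (position + 4), i.e. 4, 5, 6, … — the shift grows by one for each successive letter.
Undoing it on fjgyl: f−4=b, j−5=e, g−6=a, y−7=r, l−8=d.

beard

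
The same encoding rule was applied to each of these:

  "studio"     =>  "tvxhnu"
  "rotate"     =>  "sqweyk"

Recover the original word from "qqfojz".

In studio: s→t is +1, t→v is +2, u→x is +3, d→h is +4 — the shift increases by 1 each position. The shift increases by 1 at each position, starting from +1: 1, 2, 3, ….
Undoing it on qqfojz: q−1=p, q−2=o, f−3=c, o−4=k, j−5=e, z−6=t.

pocket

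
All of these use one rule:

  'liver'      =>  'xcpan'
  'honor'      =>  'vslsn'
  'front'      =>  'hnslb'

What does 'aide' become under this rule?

ycta

l(11)→x(23) and i(8)→c(2) fit y≡7x+24 (mod 26); the inverse of 7 mod 26 is 15. Each letter's alphabet position (a=0..z=25) is mapped through 7·x+24 mod 26 — an affine cipher.
For aide: a(0)→7·0+24≡24=y; i(8)→7·8+24≡2=c; d(3)→7·3+24≡19=t; e(4)→7·4+24≡0=a (all mod 26).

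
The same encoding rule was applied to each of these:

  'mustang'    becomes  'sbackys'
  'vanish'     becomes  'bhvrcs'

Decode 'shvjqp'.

In mustang: m→s is +6, u→b is +7, s→a is +8, t→c is +9 — the shift increases by 1 each position. The shift increases by 1 at each position, starting from +6: 6, 7, 8, ….
Undoing it on shvjqp: s−6=m, h−7=a, v−8=n, j−9=a, q−10=g, p−11=e.

manage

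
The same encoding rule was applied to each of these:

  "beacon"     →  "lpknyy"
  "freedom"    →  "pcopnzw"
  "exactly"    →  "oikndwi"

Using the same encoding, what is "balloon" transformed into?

llvwyzx

Shifts by position in beacon: pos 0: b→l (+10), pos 1: e→p (+11), pos 2: a→k (+10), pos 3: c→n (+11) — repeating every 2. The shifts repeat in a cycle of length 2: positions 0,1,… shift by +10, +11, then the pattern repeats.
For balloon: b+10=l, a+11=l, l+10=v, l+11=w, o+10=y, o+11=z, n+10=x.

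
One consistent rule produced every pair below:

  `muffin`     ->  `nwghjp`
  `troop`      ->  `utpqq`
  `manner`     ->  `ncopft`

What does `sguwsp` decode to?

return

Shifts by position in muffin: pos 0: m→n (+1), pos 1: u→w (+2), pos 2: f→g (+1), pos 3: f→h (+2) — repeating every 2. It's a Vigenère-style cipher with numeric key [1,2]: position i shifts by key[i mod 2].
Reversing it on sguwsp: s−1=r, g−2=e, u−1=t, w−2=u, s−1=r, p−2=n.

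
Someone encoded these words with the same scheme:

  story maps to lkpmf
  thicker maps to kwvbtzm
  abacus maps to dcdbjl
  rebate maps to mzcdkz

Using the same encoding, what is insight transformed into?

vqlvxwk

s(18)→l(11) and t(19)→k(10) fit y≡25x+3 (mod 26); the inverse of 25 mod 26 is 25. Treating letters as 0–25, the rule is x ↦ 25x + 3 (mod 26).
For insight: i(8)→25·8+3≡21=v; n(13)→25·13+3≡16=q; s(18)→25·18+3≡11=l; i(8)→25·8+3≡21=v; g(6)→25·6+3≡23=x; h(7)→25·7+3≡22=w; t(19)→25·19+3≡10=k (all mod 26).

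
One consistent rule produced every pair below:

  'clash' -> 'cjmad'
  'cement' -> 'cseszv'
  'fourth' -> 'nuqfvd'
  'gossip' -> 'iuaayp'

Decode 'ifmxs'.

Each letter's alphabet position (a=0..z=25) is mapped through 21·x+12 mod 26 — an affine cipher.
Reversing it on ifmxs: i(8)→5·(8−12)≡6=g; f(5)→5·(5−12)≡17=r; m(12)→5·(12−12)≡0=a; x(23)→5·(23−12)≡3=d; s(18)→5·(18−12)≡4=e (all mod 26).

grade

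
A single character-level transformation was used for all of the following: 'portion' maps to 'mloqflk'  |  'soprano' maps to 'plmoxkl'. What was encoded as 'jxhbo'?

Compare letters: p→m is +23, o→l is +23, r→o is +23 — a constant shift. It's a constant shift of +23 (ROT23).
Reversing it on jxhbo: j−23=m, x−23=a, h−23=k, b−23=e, o−23=r.

maker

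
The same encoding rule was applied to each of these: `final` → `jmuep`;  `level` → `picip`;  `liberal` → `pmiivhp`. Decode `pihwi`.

Shifts by position in final: pos 0: f→j (+4), pos 1: i→m (+4), pos 2: n→u (+7), pos 3: a→e (+4), pos 4: l→p (+4) — repeating every 3. The shifts repeat in a cycle of length 3: positions 0,1,… shift by +4, +4, +7, then the pattern repeats.
Reversing it on pihwi: p−4=l, i−4=e, h−7=a, w−4=s, i−4=e.

lease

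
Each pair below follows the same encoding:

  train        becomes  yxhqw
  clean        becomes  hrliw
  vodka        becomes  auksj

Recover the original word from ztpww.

union

Letter i (0-indexed) is shifted by i+5, so successive shifts are 5, 6, 7, ….
Reversing it on ztpww: z−5=u, t−6=n, p−7=i, w−8=o, w−9=n.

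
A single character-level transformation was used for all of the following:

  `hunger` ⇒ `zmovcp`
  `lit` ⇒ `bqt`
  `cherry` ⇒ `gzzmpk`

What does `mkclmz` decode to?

reduce

The word is reversed, then every letter is shifted forward by 8.
Reversing it on mkclmz: shift back: m−8=e, k−8=c, c−8=u, l−8=d, m−8=e, z−8=r → ecuder; then reverse → reduce.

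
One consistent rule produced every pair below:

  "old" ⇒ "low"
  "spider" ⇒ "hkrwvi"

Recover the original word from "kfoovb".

Each pair mirrors across the alphabet (o↔l, l↔o, d↔w): positions sum to 25. This is the alphabet-reversal cipher (Atbash): a becomes z, b becomes y, etc.
Reversing it on kfoovb: k↔p, f↔u, o↔l, o↔l, v↔e, b↔y.

pulley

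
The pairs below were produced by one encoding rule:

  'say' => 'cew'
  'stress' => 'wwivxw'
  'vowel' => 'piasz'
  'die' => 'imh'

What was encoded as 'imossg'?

The output letters match the input read backwards, each shifted +4: say reversed is yas. Read the word backwards and shift each letter +4.
Decoding imossg: shift back: i−4=e, m−4=i, o−4=k, s−4=o, s−4=o, g−4=c → eikooc; then reverse → cookie.

cookie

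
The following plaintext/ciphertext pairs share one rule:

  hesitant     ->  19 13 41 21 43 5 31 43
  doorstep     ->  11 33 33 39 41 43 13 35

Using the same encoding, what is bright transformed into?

7 39 21 17 19 43

h(#8)→19 and e(#5)→13: differences scale by 2, so n = 2·pos + 3. With a=1..z=26, the number is 2·pos + 3.
On bright: b=2→7, r=18→39, i=9→21, g=7→17, h=8→19, t=20→43.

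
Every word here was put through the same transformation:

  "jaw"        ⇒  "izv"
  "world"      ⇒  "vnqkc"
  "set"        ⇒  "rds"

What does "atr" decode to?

bus

Every letter moves 25 places later in the alphabet, wrapping around z→a.
Reversing it on atr: a−25=b, t−25=u, r−25=s.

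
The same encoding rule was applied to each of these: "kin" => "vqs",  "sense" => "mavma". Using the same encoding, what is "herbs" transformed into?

ajzmp

Read the word backwards and shift each letter +8.
Applying it to herbs: reverse → sbreh; then shift: s+8=a, b+8=j, r+8=z, e+8=m, h+8=p.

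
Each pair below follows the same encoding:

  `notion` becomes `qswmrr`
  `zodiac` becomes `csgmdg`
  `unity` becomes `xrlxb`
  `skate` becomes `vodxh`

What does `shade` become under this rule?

Shifts by position in notion: pos 0: n→q (+3), pos 1: o→s (+4), pos 2: t→w (+3), pos 3: i→m (+4) — repeating every 2. A repeating key of period 2 is used — shifts +3, +4 over and over.
Applying it to shade: s+3=v, h+4=l, a+3=d, d+4=h, e+3=h.

vldhh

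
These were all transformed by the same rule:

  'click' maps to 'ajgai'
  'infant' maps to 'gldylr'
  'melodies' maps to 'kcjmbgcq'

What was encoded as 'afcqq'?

Compare letters: c→a is +24, l→j is +24, i→g is +24 — a constant shift. It's a constant shift of +24 (ROT24).
Decoding afcqq: a−24=c, f−24=h, c−24=e, q−24=s, q−24=s.

chess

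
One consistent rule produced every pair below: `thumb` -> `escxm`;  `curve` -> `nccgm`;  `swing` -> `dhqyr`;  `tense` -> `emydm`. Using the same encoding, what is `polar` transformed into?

awwic

The shift depends on letter class: consonant t→e is +11, but vowel u→c is +8. Two shifts are in play — +8 for a/e/i/o/u, +11 for every other letter.
On polar: p(cons)+11=a, o(vowel)+8=w, l(cons)+11=w, a(vowel)+8=i, r(cons)+11=c.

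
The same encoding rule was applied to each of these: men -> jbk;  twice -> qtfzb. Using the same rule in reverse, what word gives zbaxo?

This is a Caesar cipher with shift 23.
Decoding zbaxo: z−23=c, b−23=e, a−23=d, x−23=a, o−23=r.

cedar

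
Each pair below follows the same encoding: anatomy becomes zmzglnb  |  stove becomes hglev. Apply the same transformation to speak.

Each pair mirrors across the alphabet (a↔z, n↔m, a↔z): positions sum to 25. This is the alphabet-reversal cipher (Atbash): a becomes z, b becomes y, etc.
On speak: s↔h, p↔k, e↔v, a↔z, k↔p.

hkvzp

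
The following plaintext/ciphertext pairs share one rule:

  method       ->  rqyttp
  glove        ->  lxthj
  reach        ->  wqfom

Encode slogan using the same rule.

xxtsfz

Shifts by position in method: pos 0: m→r (+5), pos 1: e→q (+12), pos 2: t→y (+5), pos 3: h→t (+12) — repeating every 2. The shifts repeat in a cycle of length 2: positions 0,1,… shift by +5, +12, then the pattern repeats.
For slogan: s+5=x, l+12=x, o+5=t, g+12=s, a+5=f, n+12=z.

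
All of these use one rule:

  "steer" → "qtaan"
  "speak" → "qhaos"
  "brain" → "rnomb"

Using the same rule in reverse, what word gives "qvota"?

slate

s(18)→q(16) and t(19)→t(19) fit y≡3x+14 (mod 26); the inverse of 3 mod 26 is 9. Each letter's alphabet position (a=0..z=25) is mapped through 3·x+14 mod 26 — an affine cipher.
Decoding qvota: q(16)→9·(16−14)≡18=s; v(21)→9·(21−14)≡11=l; o(14)→9·(14−14)≡0=a; t(19)→9·(19−14)≡19=t; a(0)→9·(0−14)≡4=e (all mod 26).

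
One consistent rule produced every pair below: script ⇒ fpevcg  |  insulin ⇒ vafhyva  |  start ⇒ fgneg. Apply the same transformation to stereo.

fgrerb

Each letter is shifted forward by 13 in the alphabet (a Caesar shift of +13).
On stereo: s+13=f, t+13=g, e+13=r, r+13=e, e+13=r, o+13=b.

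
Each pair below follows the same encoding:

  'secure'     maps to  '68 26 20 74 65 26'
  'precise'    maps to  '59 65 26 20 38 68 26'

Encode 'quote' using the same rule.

Each letter becomes 3×(its alphabet position, a=1..z=26) + 11.
On quote: q=17→62, u=21→74, o=15→56, t=20→71, e=5→26.

62 74 56 71 26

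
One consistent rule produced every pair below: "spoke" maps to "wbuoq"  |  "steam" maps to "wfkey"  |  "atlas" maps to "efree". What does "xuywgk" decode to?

tissue

A repeating key of period 3 is used — shifts +4, +12, +6 over and over.
Reversing it on xuywgk: x−4=t, u−12=i, y−6=s, w−4=s, g−12=u, k−6=e.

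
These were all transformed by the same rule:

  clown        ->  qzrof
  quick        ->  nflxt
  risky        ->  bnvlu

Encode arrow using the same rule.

zruud

Read the word backwards and shift each letter +3.
Applying it to arrow: reverse → worra; then shift: w+3=z, o+3=r, r+3=u, r+3=u, a+3=d.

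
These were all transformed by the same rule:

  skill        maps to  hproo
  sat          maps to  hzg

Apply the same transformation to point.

klrmg

Each pair mirrors across the alphabet (s↔h, k↔p, i↔r): positions sum to 25. Each letter is replaced by its mirror in the alphabet: a↔z, b↔y, c↔x, and so on (the Atbash cipher).
Applying it to point: p↔k, o↔l, i↔r, n↔m, t↔g.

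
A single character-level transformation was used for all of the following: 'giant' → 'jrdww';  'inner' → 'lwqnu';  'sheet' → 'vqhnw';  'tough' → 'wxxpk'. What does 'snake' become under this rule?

Shifts by position in giant: pos 0: g→j (+3), pos 1: i→r (+9), pos 2: a→d (+3), pos 3: n→w (+9) — repeating every 2. It's a Vigenère-style cipher with numeric key [3,9]: position i shifts by key[i mod 2].
Applying it to snake: s+3=v, n+9=w, a+3=d, k+9=t, e+3=h.

vwdth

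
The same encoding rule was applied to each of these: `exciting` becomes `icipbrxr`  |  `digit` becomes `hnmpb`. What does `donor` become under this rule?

Letter i (0-indexed) is shifted by i+4, so successive shifts are 4, 5, 6, ….
On donor: d+4=h, o+5=t, n+6=t, o+7=v, r+8=z.

httvz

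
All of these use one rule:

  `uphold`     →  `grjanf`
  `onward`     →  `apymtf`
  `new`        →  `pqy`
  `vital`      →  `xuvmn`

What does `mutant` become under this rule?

The rule splits by letter class: vowels +12, consonants +2.
For mutant: m(cons)+2=o, u(vowel)+12=g, t(cons)+2=v, a(vowel)+12=m, n(cons)+2=p, t(cons)+2=v.

ogvmpv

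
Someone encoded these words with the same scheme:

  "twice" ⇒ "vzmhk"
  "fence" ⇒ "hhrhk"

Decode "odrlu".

Each letter shifts forward by (position + 2), i.e. 2, 3, 4, … — the shift grows by one for each successive letter.
Decoding odrlu: o−2=m, d−3=a, r−4=n, l−5=g, u−6=o.

mango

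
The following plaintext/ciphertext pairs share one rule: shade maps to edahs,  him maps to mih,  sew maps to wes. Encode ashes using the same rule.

sehsa

The output letters match the input read backwards: shade reversed is edahs. The word is simply reversed.
Applying it to ashes: reverse → sehsa.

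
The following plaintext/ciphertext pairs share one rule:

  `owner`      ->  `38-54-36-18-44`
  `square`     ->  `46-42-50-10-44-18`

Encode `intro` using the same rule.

26-36-48-44-38

o(#15)→38 and w(#23)→54: differences scale by 2, so n = 2·pos + 8. With a=1..z=26, the number is 2·pos + 8.
For intro: i=9→26, n=14→36, t=20→48, r=18→44, o=15→38.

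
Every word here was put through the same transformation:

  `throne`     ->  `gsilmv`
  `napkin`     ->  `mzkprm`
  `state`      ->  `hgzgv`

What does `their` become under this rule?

Each pair mirrors across the alphabet (t↔g, h↔s, r↔i): positions sum to 25. Each letter is replaced by its mirror in the alphabet: a↔z, b↔y, c↔x, and so on (the Atbash cipher).
On their: t↔g, h↔s, e↔v, i↔r, r↔i.

gsvri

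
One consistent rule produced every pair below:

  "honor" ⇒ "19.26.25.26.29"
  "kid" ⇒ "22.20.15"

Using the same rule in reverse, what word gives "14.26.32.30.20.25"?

The number is (letter's place in the alphabet, a=1) + 11.
Decoding 14.26.32.30.20.25: 14→(14−11)÷1=3=c, 26→(26−11)÷1=15=o, 32→(32−11)÷1=21=u, 30→(30−11)÷1=19=s, 20→(20−11)÷1=9=i, 25→(25−11)÷1=14=n.

cousin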